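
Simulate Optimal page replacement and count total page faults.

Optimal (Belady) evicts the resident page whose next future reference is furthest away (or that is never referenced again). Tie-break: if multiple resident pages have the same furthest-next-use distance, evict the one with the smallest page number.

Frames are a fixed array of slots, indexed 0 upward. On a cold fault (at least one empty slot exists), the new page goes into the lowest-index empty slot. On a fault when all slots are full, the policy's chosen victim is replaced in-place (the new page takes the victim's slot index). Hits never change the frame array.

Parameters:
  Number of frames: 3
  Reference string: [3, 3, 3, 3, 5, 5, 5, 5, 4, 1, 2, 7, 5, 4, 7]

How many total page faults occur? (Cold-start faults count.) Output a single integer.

Answer: 6

Derivation:
Step 0: ref 3 → FAULT, frames=[3,-,-]
Step 1: ref 3 → HIT, frames=[3,-,-]
Step 2: ref 3 → HIT, frames=[3,-,-]
Step 3: ref 3 → HIT, frames=[3,-,-]
Step 4: ref 5 → FAULT, frames=[3,5,-]
Step 5: ref 5 → HIT, frames=[3,5,-]
Step 6: ref 5 → HIT, frames=[3,5,-]
Step 7: ref 5 → HIT, frames=[3,5,-]
Step 8: ref 4 → FAULT, frames=[3,5,4]
Step 9: ref 1 → FAULT (evict 3), frames=[1,5,4]
Step 10: ref 2 → FAULT (evict 1), frames=[2,5,4]
Step 11: ref 7 → FAULT (evict 2), frames=[7,5,4]
Step 12: ref 5 → HIT, frames=[7,5,4]
Step 13: ref 4 → HIT, frames=[7,5,4]
Step 14: ref 7 → HIT, frames=[7,5,4]
Total faults: 6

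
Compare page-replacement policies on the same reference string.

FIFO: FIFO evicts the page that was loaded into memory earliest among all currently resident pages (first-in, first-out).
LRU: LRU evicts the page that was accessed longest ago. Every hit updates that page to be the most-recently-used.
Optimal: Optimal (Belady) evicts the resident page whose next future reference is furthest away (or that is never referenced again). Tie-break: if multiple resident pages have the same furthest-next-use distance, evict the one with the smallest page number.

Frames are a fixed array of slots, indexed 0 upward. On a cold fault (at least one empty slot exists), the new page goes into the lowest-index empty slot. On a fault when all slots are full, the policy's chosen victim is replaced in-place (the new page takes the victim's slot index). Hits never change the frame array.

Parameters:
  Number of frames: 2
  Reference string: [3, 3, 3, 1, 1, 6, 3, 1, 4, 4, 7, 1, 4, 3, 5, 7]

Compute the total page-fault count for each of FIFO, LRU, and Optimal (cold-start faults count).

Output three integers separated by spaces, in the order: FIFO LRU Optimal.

--- FIFO ---
  step 0: ref 3 -> FAULT, frames=[3,-] (faults so far: 1)
  step 1: ref 3 -> HIT, frames=[3,-] (faults so far: 1)
  step 2: ref 3 -> HIT, frames=[3,-] (faults so far: 1)
  step 3: ref 1 -> FAULT, frames=[3,1] (faults so far: 2)
  step 4: ref 1 -> HIT, frames=[3,1] (faults so far: 2)
  step 5: ref 6 -> FAULT, evict 3, frames=[6,1] (faults so far: 3)
  step 6: ref 3 -> FAULT, evict 1, frames=[6,3] (faults so far: 4)
  step 7: ref 1 -> FAULT, evict 6, frames=[1,3] (faults so far: 5)
  step 8: ref 4 -> FAULT, evict 3, frames=[1,4] (faults so far: 6)
  step 9: ref 4 -> HIT, frames=[1,4] (faults so far: 6)
  step 10: ref 7 -> FAULT, evict 1, frames=[7,4] (faults so far: 7)
  step 11: ref 1 -> FAULT, evict 4, frames=[7,1] (faults so far: 8)
  step 12: ref 4 -> FAULT, evict 7, frames=[4,1] (faults so far: 9)
  step 13: ref 3 -> FAULT, evict 1, frames=[4,3] (faults so far: 10)
  step 14: ref 5 -> FAULT, evict 4, frames=[5,3] (faults so far: 11)
  step 15: ref 7 -> FAULT, evict 3, frames=[5,7] (faults so far: 12)
  FIFO total faults: 12
--- LRU ---
  step 0: ref 3 -> FAULT, frames=[3,-] (faults so far: 1)
  step 1: ref 3 -> HIT, frames=[3,-] (faults so far: 1)
  step 2: ref 3 -> HIT, frames=[3,-] (faults so far: 1)
  step 3: ref 1 -> FAULT, frames=[3,1] (faults so far: 2)
  step 4: ref 1 -> HIT, frames=[3,1] (faults so far: 2)
  step 5: ref 6 -> FAULT, evict 3, frames=[6,1] (faults so far: 3)
  step 6: ref 3 -> FAULT, evict 1, frames=[6,3] (faults so far: 4)
  step 7: ref 1 -> FAULT, evict 6, frames=[1,3] (faults so far: 5)
  step 8: ref 4 -> FAULT, evict 3, frames=[1,4] (faults so far: 6)
  step 9: ref 4 -> HIT, frames=[1,4] (faults so far: 6)
  step 10: ref 7 -> FAULT, evict 1, frames=[7,4] (faults so far: 7)
  step 11: ref 1 -> FAULT, evict 4, frames=[7,1] (faults so far: 8)
  step 12: ref 4 -> FAULT, evict 7, frames=[4,1] (faults so far: 9)
  step 13: ref 3 -> FAULT, evict 1, frames=[4,3] (faults so far: 10)
  step 14: ref 5 -> FAULT, evict 4, frames=[5,3] (faults so far: 11)
  step 15: ref 7 -> FAULT, evict 3, frames=[5,7] (faults so far: 12)
  LRU total faults: 12
--- Optimal ---
  step 0: ref 3 -> FAULT, frames=[3,-] (faults so far: 1)
  step 1: ref 3 -> HIT, frames=[3,-] (faults so far: 1)
  step 2: ref 3 -> HIT, frames=[3,-] (faults so far: 1)
  step 3: ref 1 -> FAULT, frames=[3,1] (faults so far: 2)
  step 4: ref 1 -> HIT, frames=[3,1] (faults so far: 2)
  step 5: ref 6 -> FAULT, evict 1, frames=[3,6] (faults so far: 3)
  step 6: ref 3 -> HIT, frames=[3,6] (faults so far: 3)
  step 7: ref 1 -> FAULT, evict 6, frames=[3,1] (faults so far: 4)
  step 8: ref 4 -> FAULT, evict 3, frames=[4,1] (faults so far: 5)
  step 9: ref 4 -> HIT, frames=[4,1] (faults so far: 5)
  step 10: ref 7 -> FAULT, evict 4, frames=[7,1] (faults so far: 6)
  step 11: ref 1 -> HIT, frames=[7,1] (faults so far: 6)
  step 12: ref 4 -> FAULT, evict 1, frames=[7,4] (faults so far: 7)
  step 13: ref 3 -> FAULT, evict 4, frames=[7,3] (faults so far: 8)
  step 14: ref 5 -> FAULT, evict 3, frames=[7,5] (faults so far: 9)
  step 15: ref 7 -> HIT, frames=[7,5] (faults so far: 9)
  Optimal total faults: 9

Answer: 12 12 9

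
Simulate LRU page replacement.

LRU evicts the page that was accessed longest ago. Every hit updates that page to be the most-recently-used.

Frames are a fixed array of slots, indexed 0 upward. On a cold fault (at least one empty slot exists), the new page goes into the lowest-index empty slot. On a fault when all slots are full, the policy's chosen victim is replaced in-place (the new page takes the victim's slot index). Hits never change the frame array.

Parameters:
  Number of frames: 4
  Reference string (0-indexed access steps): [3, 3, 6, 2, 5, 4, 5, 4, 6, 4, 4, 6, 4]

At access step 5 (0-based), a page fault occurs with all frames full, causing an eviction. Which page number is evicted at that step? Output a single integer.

Step 0: ref 3 -> FAULT, frames=[3,-,-,-]
Step 1: ref 3 -> HIT, frames=[3,-,-,-]
Step 2: ref 6 -> FAULT, frames=[3,6,-,-]
Step 3: ref 2 -> FAULT, frames=[3,6,2,-]
Step 4: ref 5 -> FAULT, frames=[3,6,2,5]
Step 5: ref 4 -> FAULT, evict 3, frames=[4,6,2,5]
At step 5: evicted page 3

Answer: 3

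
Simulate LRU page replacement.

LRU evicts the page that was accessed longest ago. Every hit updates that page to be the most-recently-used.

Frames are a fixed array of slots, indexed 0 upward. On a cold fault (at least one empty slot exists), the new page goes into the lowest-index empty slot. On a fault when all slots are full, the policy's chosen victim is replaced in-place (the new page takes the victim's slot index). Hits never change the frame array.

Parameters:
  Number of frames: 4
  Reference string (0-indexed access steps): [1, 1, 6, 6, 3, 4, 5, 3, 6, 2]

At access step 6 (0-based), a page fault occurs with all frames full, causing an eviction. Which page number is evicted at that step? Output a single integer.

Step 0: ref 1 -> FAULT, frames=[1,-,-,-]
Step 1: ref 1 -> HIT, frames=[1,-,-,-]
Step 2: ref 6 -> FAULT, frames=[1,6,-,-]
Step 3: ref 6 -> HIT, frames=[1,6,-,-]
Step 4: ref 3 -> FAULT, frames=[1,6,3,-]
Step 5: ref 4 -> FAULT, frames=[1,6,3,4]
Step 6: ref 5 -> FAULT, evict 1, frames=[5,6,3,4]
At step 6: evicted page 1

Answer: 1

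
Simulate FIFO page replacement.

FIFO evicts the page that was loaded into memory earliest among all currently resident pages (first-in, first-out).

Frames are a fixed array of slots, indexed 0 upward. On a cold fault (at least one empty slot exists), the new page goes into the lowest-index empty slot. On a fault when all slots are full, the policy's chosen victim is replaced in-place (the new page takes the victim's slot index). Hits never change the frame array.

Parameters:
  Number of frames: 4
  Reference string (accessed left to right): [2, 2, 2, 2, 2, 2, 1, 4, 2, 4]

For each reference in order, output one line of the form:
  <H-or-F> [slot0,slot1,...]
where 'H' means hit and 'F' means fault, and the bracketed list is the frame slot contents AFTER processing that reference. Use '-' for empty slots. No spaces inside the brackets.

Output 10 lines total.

F [2,-,-,-]
H [2,-,-,-]
H [2,-,-,-]
H [2,-,-,-]
H [2,-,-,-]
H [2,-,-,-]
F [2,1,-,-]
F [2,1,4,-]
H [2,1,4,-]
H [2,1,4,-]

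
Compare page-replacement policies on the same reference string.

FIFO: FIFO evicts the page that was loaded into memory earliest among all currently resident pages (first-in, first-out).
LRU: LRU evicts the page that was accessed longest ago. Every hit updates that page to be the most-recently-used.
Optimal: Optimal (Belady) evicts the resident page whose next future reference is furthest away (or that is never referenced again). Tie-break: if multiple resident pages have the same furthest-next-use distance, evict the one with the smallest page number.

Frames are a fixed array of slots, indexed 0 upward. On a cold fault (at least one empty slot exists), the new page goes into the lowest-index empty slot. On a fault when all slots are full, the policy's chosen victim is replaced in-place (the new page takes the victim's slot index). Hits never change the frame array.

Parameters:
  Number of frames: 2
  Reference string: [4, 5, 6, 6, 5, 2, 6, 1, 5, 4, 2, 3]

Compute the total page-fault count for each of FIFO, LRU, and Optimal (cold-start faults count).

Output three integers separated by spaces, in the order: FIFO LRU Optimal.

Answer: 9 10 8

Derivation:
--- FIFO ---
  step 0: ref 4 -> FAULT, frames=[4,-] (faults so far: 1)
  step 1: ref 5 -> FAULT, frames=[4,5] (faults so far: 2)
  step 2: ref 6 -> FAULT, evict 4, frames=[6,5] (faults so far: 3)
  step 3: ref 6 -> HIT, frames=[6,5] (faults so far: 3)
  step 4: ref 5 -> HIT, frames=[6,5] (faults so far: 3)
  step 5: ref 2 -> FAULT, evict 5, frames=[6,2] (faults so far: 4)
  step 6: ref 6 -> HIT, frames=[6,2] (faults so far: 4)
  step 7: ref 1 -> FAULT, evict 6, frames=[1,2] (faults so far: 5)
  step 8: ref 5 -> FAULT, evict 2, frames=[1,5] (faults so far: 6)
  step 9: ref 4 -> FAULT, evict 1, frames=[4,5] (faults so far: 7)
  step 10: ref 2 -> FAULT, evict 5, frames=[4,2] (faults so far: 8)
  step 11: ref 3 -> FAULT, evict 4, frames=[3,2] (faults so far: 9)
  FIFO total faults: 9
--- LRU ---
  step 0: ref 4 -> FAULT, frames=[4,-] (faults so far: 1)
  step 1: ref 5 -> FAULT, frames=[4,5] (faults so far: 2)
  step 2: ref 6 -> FAULT, evict 4, frames=[6,5] (faults so far: 3)
  step 3: ref 6 -> HIT, frames=[6,5] (faults so far: 3)
  step 4: ref 5 -> HIT, frames=[6,5] (faults so far: 3)
  step 5: ref 2 -> FAULT, evict 6, frames=[2,5] (faults so far: 4)
  step 6: ref 6 -> FAULT, evict 5, frames=[2,6] (faults so far: 5)
  step 7: ref 1 -> FAULT, evict 2, frames=[1,6] (faults so far: 6)
  step 8: ref 5 -> FAULT, evict 6, frames=[1,5] (faults so far: 7)
  step 9: ref 4 -> FAULT, evict 1, frames=[4,5] (faults so far: 8)
  step 10: ref 2 -> FAULT, evict 5, frames=[4,2] (faults so far: 9)
  step 11: ref 3 -> FAULT, evict 4, frames=[3,2] (faults so far: 10)
  LRU total faults: 10
--- Optimal ---
  step 0: ref 4 -> FAULT, frames=[4,-] (faults so far: 1)
  step 1: ref 5 -> FAULT, frames=[4,5] (faults so far: 2)
  step 2: ref 6 -> FAULT, evict 4, frames=[6,5] (faults so far: 3)
  step 3: ref 6 -> HIT, frames=[6,5] (faults so far: 3)
  step 4: ref 5 -> HIT, frames=[6,5] (faults so far: 3)
  step 5: ref 2 -> FAULT, evict 5, frames=[6,2] (faults so far: 4)
  step 6: ref 6 -> HIT, frames=[6,2] (faults so far: 4)
  step 7: ref 1 -> FAULT, evict 6, frames=[1,2] (faults so far: 5)
  step 8: ref 5 -> FAULT, evict 1, frames=[5,2] (faults so far: 6)
  step 9: ref 4 -> FAULT, evict 5, frames=[4,2] (faults so far: 7)
  step 10: ref 2 -> HIT, frames=[4,2] (faults so far: 7)
  step 11: ref 3 -> FAULT, evict 2, frames=[4,3] (faults so far: 8)
  Optimal total faults: 8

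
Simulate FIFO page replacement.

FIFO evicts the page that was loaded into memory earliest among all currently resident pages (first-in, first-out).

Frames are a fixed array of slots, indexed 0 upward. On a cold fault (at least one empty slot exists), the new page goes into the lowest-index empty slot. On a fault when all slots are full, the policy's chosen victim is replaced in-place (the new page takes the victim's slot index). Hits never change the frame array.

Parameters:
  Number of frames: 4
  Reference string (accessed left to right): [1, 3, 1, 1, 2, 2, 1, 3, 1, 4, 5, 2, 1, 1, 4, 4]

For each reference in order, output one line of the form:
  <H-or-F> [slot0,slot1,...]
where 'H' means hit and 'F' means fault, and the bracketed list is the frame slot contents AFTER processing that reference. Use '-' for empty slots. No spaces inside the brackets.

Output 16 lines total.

F [1,-,-,-]
F [1,3,-,-]
H [1,3,-,-]
H [1,3,-,-]
F [1,3,2,-]
H [1,3,2,-]
H [1,3,2,-]
H [1,3,2,-]
H [1,3,2,-]
F [1,3,2,4]
F [5,3,2,4]
H [5,3,2,4]
F [5,1,2,4]
H [5,1,2,4]
H [5,1,2,4]
H [5,1,2,4]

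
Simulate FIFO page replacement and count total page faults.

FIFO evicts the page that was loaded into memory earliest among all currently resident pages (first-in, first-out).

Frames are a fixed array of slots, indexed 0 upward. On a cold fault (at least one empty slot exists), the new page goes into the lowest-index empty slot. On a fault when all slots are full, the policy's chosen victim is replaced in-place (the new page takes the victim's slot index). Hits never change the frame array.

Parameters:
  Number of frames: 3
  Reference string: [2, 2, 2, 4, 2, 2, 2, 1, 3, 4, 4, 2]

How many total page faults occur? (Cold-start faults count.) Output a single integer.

Answer: 5

Derivation:
Step 0: ref 2 → FAULT, frames=[2,-,-]
Step 1: ref 2 → HIT, frames=[2,-,-]
Step 2: ref 2 → HIT, frames=[2,-,-]
Step 3: ref 4 → FAULT, frames=[2,4,-]
Step 4: ref 2 → HIT, frames=[2,4,-]
Step 5: ref 2 → HIT, frames=[2,4,-]
Step 6: ref 2 → HIT, frames=[2,4,-]
Step 7: ref 1 → FAULT, frames=[2,4,1]
Step 8: ref 3 → FAULT (evict 2), frames=[3,4,1]
Step 9: ref 4 → HIT, frames=[3,4,1]
Step 10: ref 4 → HIT, frames=[3,4,1]
Step 11: ref 2 → FAULT (evict 4), frames=[3,2,1]
Total faults: 5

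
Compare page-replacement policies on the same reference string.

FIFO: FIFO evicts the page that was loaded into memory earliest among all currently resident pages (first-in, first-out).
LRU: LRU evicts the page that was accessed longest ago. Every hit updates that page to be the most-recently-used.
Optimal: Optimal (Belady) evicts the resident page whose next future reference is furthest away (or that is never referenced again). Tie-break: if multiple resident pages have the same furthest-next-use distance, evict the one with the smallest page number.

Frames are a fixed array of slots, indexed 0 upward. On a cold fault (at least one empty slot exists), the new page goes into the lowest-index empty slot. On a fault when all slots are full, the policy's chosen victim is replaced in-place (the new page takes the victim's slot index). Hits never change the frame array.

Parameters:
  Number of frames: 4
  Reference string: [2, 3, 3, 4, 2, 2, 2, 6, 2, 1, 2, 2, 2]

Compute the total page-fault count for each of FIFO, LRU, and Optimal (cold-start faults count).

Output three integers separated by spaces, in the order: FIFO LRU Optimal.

--- FIFO ---
  step 0: ref 2 -> FAULT, frames=[2,-,-,-] (faults so far: 1)
  step 1: ref 3 -> FAULT, frames=[2,3,-,-] (faults so far: 2)
  step 2: ref 3 -> HIT, frames=[2,3,-,-] (faults so far: 2)
  step 3: ref 4 -> FAULT, frames=[2,3,4,-] (faults so far: 3)
  step 4: ref 2 -> HIT, frames=[2,3,4,-] (faults so far: 3)
  step 5: ref 2 -> HIT, frames=[2,3,4,-] (faults so far: 3)
  step 6: ref 2 -> HIT, frames=[2,3,4,-] (faults so far: 3)
  step 7: ref 6 -> FAULT, frames=[2,3,4,6] (faults so far: 4)
  step 8: ref 2 -> HIT, frames=[2,3,4,6] (faults so far: 4)
  step 9: ref 1 -> FAULT, evict 2, frames=[1,3,4,6] (faults so far: 5)
  step 10: ref 2 -> FAULT, evict 3, frames=[1,2,4,6] (faults so far: 6)
  step 11: ref 2 -> HIT, frames=[1,2,4,6] (faults so far: 6)
  step 12: ref 2 -> HIT, frames=[1,2,4,6] (faults so far: 6)
  FIFO total faults: 6
--- LRU ---
  step 0: ref 2 -> FAULT, frames=[2,-,-,-] (faults so far: 1)
  step 1: ref 3 -> FAULT, frames=[2,3,-,-] (faults so far: 2)
  step 2: ref 3 -> HIT, frames=[2,3,-,-] (faults so far: 2)
  step 3: ref 4 -> FAULT, frames=[2,3,4,-] (faults so far: 3)
  step 4: ref 2 -> HIT, frames=[2,3,4,-] (faults so far: 3)
  step 5: ref 2 -> HIT, frames=[2,3,4,-] (faults so far: 3)
  step 6: ref 2 -> HIT, frames=[2,3,4,-] (faults so far: 3)
  step 7: ref 6 -> FAULT, frames=[2,3,4,6] (faults so far: 4)
  step 8: ref 2 -> HIT, frames=[2,3,4,6] (faults so far: 4)
  step 9: ref 1 -> FAULT, evict 3, frames=[2,1,4,6] (faults so far: 5)
  step 10: ref 2 -> HIT, frames=[2,1,4,6] (faults so far: 5)
  step 11: ref 2 -> HIT, frames=[2,1,4,6] (faults so far: 5)
  step 12: ref 2 -> HIT, frames=[2,1,4,6] (faults so far: 5)
  LRU total faults: 5
--- Optimal ---
  step 0: ref 2 -> FAULT, frames=[2,-,-,-] (faults so far: 1)
  step 1: ref 3 -> FAULT, frames=[2,3,-,-] (faults so far: 2)
  step 2: ref 3 -> HIT, frames=[2,3,-,-] (faults so far: 2)
  step 3: ref 4 -> FAULT, frames=[2,3,4,-] (faults so far: 3)
  step 4: ref 2 -> HIT, frames=[2,3,4,-] (faults so far: 3)
  step 5: ref 2 -> HIT, frames=[2,3,4,-] (faults so far: 3)
  step 6: ref 2 -> HIT, frames=[2,3,4,-] (faults so far: 3)
  step 7: ref 6 -> FAULT, frames=[2,3,4,6] (faults so far: 4)
  step 8: ref 2 -> HIT, frames=[2,3,4,6] (faults so far: 4)
  step 9: ref 1 -> FAULT, evict 3, frames=[2,1,4,6] (faults so far: 5)
  step 10: ref 2 -> HIT, frames=[2,1,4,6] (faults so far: 5)
  step 11: ref 2 -> HIT, frames=[2,1,4,6] (faults so far: 5)
  step 12: ref 2 -> HIT, frames=[2,1,4,6] (faults so far: 5)
  Optimal total faults: 5

Answer: 6 5 5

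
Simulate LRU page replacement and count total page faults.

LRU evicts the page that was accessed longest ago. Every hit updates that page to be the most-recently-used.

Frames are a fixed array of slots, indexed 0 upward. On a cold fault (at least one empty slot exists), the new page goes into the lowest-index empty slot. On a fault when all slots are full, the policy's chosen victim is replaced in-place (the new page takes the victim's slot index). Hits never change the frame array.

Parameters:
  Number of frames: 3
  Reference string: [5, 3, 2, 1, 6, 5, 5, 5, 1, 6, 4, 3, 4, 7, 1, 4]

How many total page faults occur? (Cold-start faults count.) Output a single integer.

Answer: 10

Derivation:
Step 0: ref 5 → FAULT, frames=[5,-,-]
Step 1: ref 3 → FAULT, frames=[5,3,-]
Step 2: ref 2 → FAULT, frames=[5,3,2]
Step 3: ref 1 → FAULT (evict 5), frames=[1,3,2]
Step 4: ref 6 → FAULT (evict 3), frames=[1,6,2]
Step 5: ref 5 → FAULT (evict 2), frames=[1,6,5]
Step 6: ref 5 → HIT, frames=[1,6,5]
Step 7: ref 5 → HIT, frames=[1,6,5]
Step 8: ref 1 → HIT, frames=[1,6,5]
Step 9: ref 6 → HIT, frames=[1,6,5]
Step 10: ref 4 → FAULT (evict 5), frames=[1,6,4]
Step 11: ref 3 → FAULT (evict 1), frames=[3,6,4]
Step 12: ref 4 → HIT, frames=[3,6,4]
Step 13: ref 7 → FAULT (evict 6), frames=[3,7,4]
Step 14: ref 1 → FAULT (evict 3), frames=[1,7,4]
Step 15: ref 4 → HIT, frames=[1,7,4]
Total faults: 10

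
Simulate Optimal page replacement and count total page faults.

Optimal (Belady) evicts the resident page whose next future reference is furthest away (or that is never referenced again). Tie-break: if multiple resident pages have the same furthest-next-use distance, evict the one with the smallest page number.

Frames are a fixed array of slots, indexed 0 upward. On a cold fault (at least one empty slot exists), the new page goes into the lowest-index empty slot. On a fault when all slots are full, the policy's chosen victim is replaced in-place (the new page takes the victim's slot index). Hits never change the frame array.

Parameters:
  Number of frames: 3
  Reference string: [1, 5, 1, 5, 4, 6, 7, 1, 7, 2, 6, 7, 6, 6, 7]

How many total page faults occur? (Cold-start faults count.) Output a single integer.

Answer: 6

Derivation:
Step 0: ref 1 → FAULT, frames=[1,-,-]
Step 1: ref 5 → FAULT, frames=[1,5,-]
Step 2: ref 1 → HIT, frames=[1,5,-]
Step 3: ref 5 → HIT, frames=[1,5,-]
Step 4: ref 4 → FAULT, frames=[1,5,4]
Step 5: ref 6 → FAULT (evict 4), frames=[1,5,6]
Step 6: ref 7 → FAULT (evict 5), frames=[1,7,6]
Step 7: ref 1 → HIT, frames=[1,7,6]
Step 8: ref 7 → HIT, frames=[1,7,6]
Step 9: ref 2 → FAULT (evict 1), frames=[2,7,6]
Step 10: ref 6 → HIT, frames=[2,7,6]
Step 11: ref 7 → HIT, frames=[2,7,6]
Step 12: ref 6 → HIT, frames=[2,7,6]
Step 13: ref 6 → HIT, frames=[2,7,6]
Step 14: ref 7 → HIT, frames=[2,7,6]
Total faults: 6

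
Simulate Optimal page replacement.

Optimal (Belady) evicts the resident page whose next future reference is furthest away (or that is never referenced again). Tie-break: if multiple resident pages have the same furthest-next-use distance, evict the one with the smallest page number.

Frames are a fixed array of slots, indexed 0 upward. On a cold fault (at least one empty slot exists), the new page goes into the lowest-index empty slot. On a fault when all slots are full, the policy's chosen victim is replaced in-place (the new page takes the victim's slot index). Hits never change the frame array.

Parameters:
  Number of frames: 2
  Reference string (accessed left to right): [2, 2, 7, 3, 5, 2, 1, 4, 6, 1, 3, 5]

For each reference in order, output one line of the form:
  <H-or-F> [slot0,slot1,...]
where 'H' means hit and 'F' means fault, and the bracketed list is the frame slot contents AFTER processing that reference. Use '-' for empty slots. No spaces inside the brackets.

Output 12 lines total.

F [2,-]
H [2,-]
F [2,7]
F [2,3]
F [2,5]
H [2,5]
F [1,5]
F [1,4]
F [1,6]
H [1,6]
F [3,6]
F [5,6]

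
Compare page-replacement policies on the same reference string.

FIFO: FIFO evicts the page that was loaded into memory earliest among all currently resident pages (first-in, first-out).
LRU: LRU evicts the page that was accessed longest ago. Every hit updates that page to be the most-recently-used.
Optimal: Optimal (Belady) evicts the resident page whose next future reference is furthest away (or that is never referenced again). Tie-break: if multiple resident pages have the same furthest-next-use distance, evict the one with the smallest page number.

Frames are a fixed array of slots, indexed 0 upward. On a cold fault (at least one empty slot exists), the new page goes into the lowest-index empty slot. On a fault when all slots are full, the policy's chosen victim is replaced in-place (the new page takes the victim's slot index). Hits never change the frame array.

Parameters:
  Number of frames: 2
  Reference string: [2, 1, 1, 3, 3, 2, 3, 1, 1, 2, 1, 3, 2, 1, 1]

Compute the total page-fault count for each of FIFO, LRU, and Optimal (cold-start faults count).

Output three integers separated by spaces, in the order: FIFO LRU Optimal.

--- FIFO ---
  step 0: ref 2 -> FAULT, frames=[2,-] (faults so far: 1)
  step 1: ref 1 -> FAULT, frames=[2,1] (faults so far: 2)
  step 2: ref 1 -> HIT, frames=[2,1] (faults so far: 2)
  step 3: ref 3 -> FAULT, evict 2, frames=[3,1] (faults so far: 3)
  step 4: ref 3 -> HIT, frames=[3,1] (faults so far: 3)
  step 5: ref 2 -> FAULT, evict 1, frames=[3,2] (faults so far: 4)
  step 6: ref 3 -> HIT, frames=[3,2] (faults so far: 4)
  step 7: ref 1 -> FAULT, evict 3, frames=[1,2] (faults so far: 5)
  step 8: ref 1 -> HIT, frames=[1,2] (faults so far: 5)
  step 9: ref 2 -> HIT, frames=[1,2] (faults so far: 5)
  step 10: ref 1 -> HIT, frames=[1,2] (faults so far: 5)
  step 11: ref 3 -> FAULT, evict 2, frames=[1,3] (faults so far: 6)
  step 12: ref 2 -> FAULT, evict 1, frames=[2,3] (faults so far: 7)
  step 13: ref 1 -> FAULT, evict 3, frames=[2,1] (faults so far: 8)
  step 14: ref 1 -> HIT, frames=[2,1] (faults so far: 8)
  FIFO total faults: 8
--- LRU ---
  step 0: ref 2 -> FAULT, frames=[2,-] (faults so far: 1)
  step 1: ref 1 -> FAULT, frames=[2,1] (faults so far: 2)
  step 2: ref 1 -> HIT, frames=[2,1] (faults so far: 2)
  step 3: ref 3 -> FAULT, evict 2, frames=[3,1] (faults so far: 3)
  step 4: ref 3 -> HIT, frames=[3,1] (faults so far: 3)
  step 5: ref 2 -> FAULT, evict 1, frames=[3,2] (faults so far: 4)
  step 6: ref 3 -> HIT, frames=[3,2] (faults so far: 4)
  step 7: ref 1 -> FAULT, evict 2, frames=[3,1] (faults so far: 5)
  step 8: ref 1 -> HIT, frames=[3,1] (faults so far: 5)
  step 9: ref 2 -> FAULT, evict 3, frames=[2,1] (faults so far: 6)
  step 10: ref 1 -> HIT, frames=[2,1] (faults so far: 6)
  step 11: ref 3 -> FAULT, evict 2, frames=[3,1] (faults so far: 7)
  step 12: ref 2 -> FAULT, evict 1, frames=[3,2] (faults so far: 8)
  step 13: ref 1 -> FAULT, evict 3, frames=[1,2] (faults so far: 9)
  step 14: ref 1 -> HIT, frames=[1,2] (faults so far: 9)
  LRU total faults: 9
--- Optimal ---
  step 0: ref 2 -> FAULT, frames=[2,-] (faults so far: 1)
  step 1: ref 1 -> FAULT, frames=[2,1] (faults so far: 2)
  step 2: ref 1 -> HIT, frames=[2,1] (faults so far: 2)
  step 3: ref 3 -> FAULT, evict 1, frames=[2,3] (faults so far: 3)
  step 4: ref 3 -> HIT, frames=[2,3] (faults so far: 3)
  step 5: ref 2 -> HIT, frames=[2,3] (faults so far: 3)
  step 6: ref 3 -> HIT, frames=[2,3] (faults so far: 3)
  step 7: ref 1 -> FAULT, evict 3, frames=[2,1] (faults so far: 4)
  step 8: ref 1 -> HIT, frames=[2,1] (faults so far: 4)
  step 9: ref 2 -> HIT, frames=[2,1] (faults so far: 4)
  step 10: ref 1 -> HIT, frames=[2,1] (faults so far: 4)
  step 11: ref 3 -> FAULT, evict 1, frames=[2,3] (faults so far: 5)
  step 12: ref 2 -> HIT, frames=[2,3] (faults so far: 5)
  step 13: ref 1 -> FAULT, evict 2, frames=[1,3] (faults so far: 6)
  step 14: ref 1 -> HIT, frames=[1,3] (faults so far: 6)
  Optimal total faults: 6

Answer: 8 9 6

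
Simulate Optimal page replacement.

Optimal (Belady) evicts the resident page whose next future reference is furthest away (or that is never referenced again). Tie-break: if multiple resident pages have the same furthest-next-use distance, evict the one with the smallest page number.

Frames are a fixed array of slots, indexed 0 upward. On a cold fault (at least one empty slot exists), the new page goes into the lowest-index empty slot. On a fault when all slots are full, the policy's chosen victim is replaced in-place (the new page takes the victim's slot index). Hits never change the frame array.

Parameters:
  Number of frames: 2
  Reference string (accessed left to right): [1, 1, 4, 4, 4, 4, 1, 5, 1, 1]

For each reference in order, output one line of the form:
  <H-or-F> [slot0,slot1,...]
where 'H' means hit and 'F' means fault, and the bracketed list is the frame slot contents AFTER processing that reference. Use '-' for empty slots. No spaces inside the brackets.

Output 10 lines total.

F [1,-]
H [1,-]
F [1,4]
H [1,4]
H [1,4]
H [1,4]
H [1,4]
F [1,5]
H [1,5]
H [1,5]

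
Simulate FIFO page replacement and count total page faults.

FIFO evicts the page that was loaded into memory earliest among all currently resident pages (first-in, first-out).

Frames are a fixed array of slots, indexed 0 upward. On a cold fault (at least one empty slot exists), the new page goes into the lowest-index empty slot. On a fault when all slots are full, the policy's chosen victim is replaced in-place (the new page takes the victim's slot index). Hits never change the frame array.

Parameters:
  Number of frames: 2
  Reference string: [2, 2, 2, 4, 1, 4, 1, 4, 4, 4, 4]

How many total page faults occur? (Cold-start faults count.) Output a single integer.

Answer: 3

Derivation:
Step 0: ref 2 → FAULT, frames=[2,-]
Step 1: ref 2 → HIT, frames=[2,-]
Step 2: ref 2 → HIT, frames=[2,-]
Step 3: ref 4 → FAULT, frames=[2,4]
Step 4: ref 1 → FAULT (evict 2), frames=[1,4]
Step 5: ref 4 → HIT, frames=[1,4]
Step 6: ref 1 → HIT, frames=[1,4]
Step 7: ref 4 → HIT, frames=[1,4]
Step 8: ref 4 → HIT, frames=[1,4]
Step 9: ref 4 → HIT, frames=[1,4]
Step 10: ref 4 → HIT, frames=[1,4]
Total faults: 3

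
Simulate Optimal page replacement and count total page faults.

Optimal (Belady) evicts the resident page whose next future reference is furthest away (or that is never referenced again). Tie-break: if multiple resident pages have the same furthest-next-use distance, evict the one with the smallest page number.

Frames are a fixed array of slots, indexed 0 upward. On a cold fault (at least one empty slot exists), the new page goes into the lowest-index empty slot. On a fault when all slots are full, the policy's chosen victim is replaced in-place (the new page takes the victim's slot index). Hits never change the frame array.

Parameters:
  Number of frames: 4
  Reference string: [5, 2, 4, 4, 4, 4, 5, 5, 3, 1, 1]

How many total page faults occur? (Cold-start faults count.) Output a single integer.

Answer: 5

Derivation:
Step 0: ref 5 → FAULT, frames=[5,-,-,-]
Step 1: ref 2 → FAULT, frames=[5,2,-,-]
Step 2: ref 4 → FAULT, frames=[5,2,4,-]
Step 3: ref 4 → HIT, frames=[5,2,4,-]
Step 4: ref 4 → HIT, frames=[5,2,4,-]
Step 5: ref 4 → HIT, frames=[5,2,4,-]
Step 6: ref 5 → HIT, frames=[5,2,4,-]
Step 7: ref 5 → HIT, frames=[5,2,4,-]
Step 8: ref 3 → FAULT, frames=[5,2,4,3]
Step 9: ref 1 → FAULT (evict 2), frames=[5,1,4,3]
Step 10: ref 1 → HIT, frames=[5,1,4,3]
Total faults: 5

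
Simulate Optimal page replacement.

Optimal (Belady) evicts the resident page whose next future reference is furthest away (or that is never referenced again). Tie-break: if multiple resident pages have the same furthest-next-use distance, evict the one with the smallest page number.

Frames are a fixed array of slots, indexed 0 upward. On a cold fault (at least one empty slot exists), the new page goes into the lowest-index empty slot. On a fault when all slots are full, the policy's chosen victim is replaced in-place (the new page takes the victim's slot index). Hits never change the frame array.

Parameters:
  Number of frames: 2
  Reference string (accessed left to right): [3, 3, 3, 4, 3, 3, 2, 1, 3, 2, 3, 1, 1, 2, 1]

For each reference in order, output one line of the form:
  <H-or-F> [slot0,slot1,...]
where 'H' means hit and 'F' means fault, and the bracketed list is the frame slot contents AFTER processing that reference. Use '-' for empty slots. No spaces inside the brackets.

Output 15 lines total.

F [3,-]
H [3,-]
H [3,-]
F [3,4]
H [3,4]
H [3,4]
F [3,2]
F [3,1]
H [3,1]
F [3,2]
H [3,2]
F [1,2]
H [1,2]
H [1,2]
H [1,2]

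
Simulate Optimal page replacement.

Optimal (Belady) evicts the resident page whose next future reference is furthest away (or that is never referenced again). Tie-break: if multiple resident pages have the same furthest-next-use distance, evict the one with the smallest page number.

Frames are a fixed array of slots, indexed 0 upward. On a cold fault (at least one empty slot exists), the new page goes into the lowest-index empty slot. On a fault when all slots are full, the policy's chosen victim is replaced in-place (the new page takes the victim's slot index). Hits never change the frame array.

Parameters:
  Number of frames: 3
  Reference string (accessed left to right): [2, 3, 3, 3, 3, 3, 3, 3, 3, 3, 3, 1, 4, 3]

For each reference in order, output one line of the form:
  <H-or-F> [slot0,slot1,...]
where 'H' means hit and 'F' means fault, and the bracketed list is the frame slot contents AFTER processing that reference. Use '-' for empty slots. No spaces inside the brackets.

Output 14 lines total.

F [2,-,-]
F [2,3,-]
H [2,3,-]
H [2,3,-]
H [2,3,-]
H [2,3,-]
H [2,3,-]
H [2,3,-]
H [2,3,-]
H [2,3,-]
H [2,3,-]
F [2,3,1]
F [2,3,4]
H [2,3,4]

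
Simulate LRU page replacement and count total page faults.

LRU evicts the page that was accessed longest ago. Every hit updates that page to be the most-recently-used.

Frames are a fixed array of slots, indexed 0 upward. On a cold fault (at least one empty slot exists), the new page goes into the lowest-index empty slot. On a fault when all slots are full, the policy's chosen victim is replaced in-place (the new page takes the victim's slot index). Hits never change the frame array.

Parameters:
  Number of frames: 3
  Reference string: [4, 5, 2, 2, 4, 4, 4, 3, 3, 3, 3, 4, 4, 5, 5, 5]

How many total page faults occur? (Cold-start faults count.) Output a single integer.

Answer: 5

Derivation:
Step 0: ref 4 → FAULT, frames=[4,-,-]
Step 1: ref 5 → FAULT, frames=[4,5,-]
Step 2: ref 2 → FAULT, frames=[4,5,2]
Step 3: ref 2 → HIT, frames=[4,5,2]
Step 4: ref 4 → HIT, frames=[4,5,2]
Step 5: ref 4 → HIT, frames=[4,5,2]
Step 6: ref 4 → HIT, frames=[4,5,2]
Step 7: ref 3 → FAULT (evict 5), frames=[4,3,2]
Step 8: ref 3 → HIT, frames=[4,3,2]
Step 9: ref 3 → HIT, frames=[4,3,2]
Step 10: ref 3 → HIT, frames=[4,3,2]
Step 11: ref 4 → HIT, frames=[4,3,2]
Step 12: ref 4 → HIT, frames=[4,3,2]
Step 13: ref 5 → FAULT (evict 2), frames=[4,3,5]
Step 14: ref 5 → HIT, frames=[4,3,5]
Step 15: ref 5 → HIT, frames=[4,3,5]
Total faults: 5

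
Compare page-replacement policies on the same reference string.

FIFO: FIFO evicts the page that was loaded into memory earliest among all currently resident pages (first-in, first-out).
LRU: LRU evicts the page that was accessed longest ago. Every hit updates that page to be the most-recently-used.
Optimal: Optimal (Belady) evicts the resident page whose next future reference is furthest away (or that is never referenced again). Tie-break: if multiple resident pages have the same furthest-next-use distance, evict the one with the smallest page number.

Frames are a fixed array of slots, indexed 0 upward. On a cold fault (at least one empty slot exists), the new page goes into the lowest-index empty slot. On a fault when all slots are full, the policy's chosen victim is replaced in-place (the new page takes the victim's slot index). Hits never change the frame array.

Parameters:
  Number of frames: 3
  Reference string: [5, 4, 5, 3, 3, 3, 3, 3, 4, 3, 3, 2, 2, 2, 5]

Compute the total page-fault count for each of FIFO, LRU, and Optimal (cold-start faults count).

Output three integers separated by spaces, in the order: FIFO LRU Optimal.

--- FIFO ---
  step 0: ref 5 -> FAULT, frames=[5,-,-] (faults so far: 1)
  step 1: ref 4 -> FAULT, frames=[5,4,-] (faults so far: 2)
  step 2: ref 5 -> HIT, frames=[5,4,-] (faults so far: 2)
  step 3: ref 3 -> FAULT, frames=[5,4,3] (faults so far: 3)
  step 4: ref 3 -> HIT, frames=[5,4,3] (faults so far: 3)
  step 5: ref 3 -> HIT, frames=[5,4,3] (faults so far: 3)
  step 6: ref 3 -> HIT, frames=[5,4,3] (faults so far: 3)
  step 7: ref 3 -> HIT, frames=[5,4,3] (faults so far: 3)
  step 8: ref 4 -> HIT, frames=[5,4,3] (faults so far: 3)
  step 9: ref 3 -> HIT, frames=[5,4,3] (faults so far: 3)
  step 10: ref 3 -> HIT, frames=[5,4,3] (faults so far: 3)
  step 11: ref 2 -> FAULT, evict 5, frames=[2,4,3] (faults so far: 4)
  step 12: ref 2 -> HIT, frames=[2,4,3] (faults so far: 4)
  step 13: ref 2 -> HIT, frames=[2,4,3] (faults so far: 4)
  step 14: ref 5 -> FAULT, evict 4, frames=[2,5,3] (faults so far: 5)
  FIFO total faults: 5
--- LRU ---
  step 0: ref 5 -> FAULT, frames=[5,-,-] (faults so far: 1)
  step 1: ref 4 -> FAULT, frames=[5,4,-] (faults so far: 2)
  step 2: ref 5 -> HIT, frames=[5,4,-] (faults so far: 2)
  step 3: ref 3 -> FAULT, frames=[5,4,3] (faults so far: 3)
  step 4: ref 3 -> HIT, frames=[5,4,3] (faults so far: 3)
  step 5: ref 3 -> HIT, frames=[5,4,3] (faults so far: 3)
  step 6: ref 3 -> HIT, frames=[5,4,3] (faults so far: 3)
  step 7: ref 3 -> HIT, frames=[5,4,3] (faults so far: 3)
  step 8: ref 4 -> HIT, frames=[5,4,3] (faults so far: 3)
  step 9: ref 3 -> HIT, frames=[5,4,3] (faults so far: 3)
  step 10: ref 3 -> HIT, frames=[5,4,3] (faults so far: 3)
  step 11: ref 2 -> FAULT, evict 5, frames=[2,4,3] (faults so far: 4)
  step 12: ref 2 -> HIT, frames=[2,4,3] (faults so far: 4)
  step 13: ref 2 -> HIT, frames=[2,4,3] (faults so far: 4)
  step 14: ref 5 -> FAULT, evict 4, frames=[2,5,3] (faults so far: 5)
  LRU total faults: 5
--- Optimal ---
  step 0: ref 5 -> FAULT, frames=[5,-,-] (faults so far: 1)
  step 1: ref 4 -> FAULT, frames=[5,4,-] (faults so far: 2)
  step 2: ref 5 -> HIT, frames=[5,4,-] (faults so far: 2)
  step 3: ref 3 -> FAULT, frames=[5,4,3] (faults so far: 3)
  step 4: ref 3 -> HIT, frames=[5,4,3] (faults so far: 3)
  step 5: ref 3 -> HIT, frames=[5,4,3] (faults so far: 3)
  step 6: ref 3 -> HIT, frames=[5,4,3] (faults so far: 3)
  step 7: ref 3 -> HIT, frames=[5,4,3] (faults so far: 3)
  step 8: ref 4 -> HIT, frames=[5,4,3] (faults so far: 3)
  step 9: ref 3 -> HIT, frames=[5,4,3] (faults so far: 3)
  step 10: ref 3 -> HIT, frames=[5,4,3] (faults so far: 3)
  step 11: ref 2 -> FAULT, evict 3, frames=[5,4,2] (faults so far: 4)
  step 12: ref 2 -> HIT, frames=[5,4,2] (faults so far: 4)
  step 13: ref 2 -> HIT, frames=[5,4,2] (faults so far: 4)
  step 14: ref 5 -> HIT, frames=[5,4,2] (faults so far: 4)
  Optimal total faults: 4

Answer: 5 5 4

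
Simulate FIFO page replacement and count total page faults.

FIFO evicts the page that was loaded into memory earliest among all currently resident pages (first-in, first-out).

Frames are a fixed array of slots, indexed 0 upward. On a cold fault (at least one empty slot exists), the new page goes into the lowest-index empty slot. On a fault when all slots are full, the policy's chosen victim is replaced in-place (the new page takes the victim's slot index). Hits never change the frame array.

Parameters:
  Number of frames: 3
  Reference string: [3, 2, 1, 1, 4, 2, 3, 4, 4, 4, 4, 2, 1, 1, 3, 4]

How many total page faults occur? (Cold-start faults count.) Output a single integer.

Answer: 8

Derivation:
Step 0: ref 3 → FAULT, frames=[3,-,-]
Step 1: ref 2 → FAULT, frames=[3,2,-]
Step 2: ref 1 → FAULT, frames=[3,2,1]
Step 3: ref 1 → HIT, frames=[3,2,1]
Step 4: ref 4 → FAULT (evict 3), frames=[4,2,1]
Step 5: ref 2 → HIT, frames=[4,2,1]
Step 6: ref 3 → FAULT (evict 2), frames=[4,3,1]
Step 7: ref 4 → HIT, frames=[4,3,1]
Step 8: ref 4 → HIT, frames=[4,3,1]
Step 9: ref 4 → HIT, frames=[4,3,1]
Step 10: ref 4 → HIT, frames=[4,3,1]
Step 11: ref 2 → FAULT (evict 1), frames=[4,3,2]
Step 12: ref 1 → FAULT (evict 4), frames=[1,3,2]
Step 13: ref 1 → HIT, frames=[1,3,2]
Step 14: ref 3 → HIT, frames=[1,3,2]
Step 15: ref 4 → FAULT (evict 3), frames=[1,4,2]
Total faults: 8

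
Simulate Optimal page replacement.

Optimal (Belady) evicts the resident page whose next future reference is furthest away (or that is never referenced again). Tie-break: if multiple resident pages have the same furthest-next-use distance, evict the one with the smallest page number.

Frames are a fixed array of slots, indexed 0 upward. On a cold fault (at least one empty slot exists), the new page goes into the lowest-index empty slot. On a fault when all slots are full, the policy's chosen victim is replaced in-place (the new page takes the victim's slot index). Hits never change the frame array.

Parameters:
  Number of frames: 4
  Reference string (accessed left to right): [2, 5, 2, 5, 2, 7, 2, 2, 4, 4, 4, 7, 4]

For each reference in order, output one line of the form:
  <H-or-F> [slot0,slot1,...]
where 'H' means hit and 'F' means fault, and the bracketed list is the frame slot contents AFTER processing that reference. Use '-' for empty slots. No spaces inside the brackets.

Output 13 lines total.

F [2,-,-,-]
F [2,5,-,-]
H [2,5,-,-]
H [2,5,-,-]
H [2,5,-,-]
F [2,5,7,-]
H [2,5,7,-]
H [2,5,7,-]
F [2,5,7,4]
H [2,5,7,4]
H [2,5,7,4]
H [2,5,7,4]
H [2,5,7,4]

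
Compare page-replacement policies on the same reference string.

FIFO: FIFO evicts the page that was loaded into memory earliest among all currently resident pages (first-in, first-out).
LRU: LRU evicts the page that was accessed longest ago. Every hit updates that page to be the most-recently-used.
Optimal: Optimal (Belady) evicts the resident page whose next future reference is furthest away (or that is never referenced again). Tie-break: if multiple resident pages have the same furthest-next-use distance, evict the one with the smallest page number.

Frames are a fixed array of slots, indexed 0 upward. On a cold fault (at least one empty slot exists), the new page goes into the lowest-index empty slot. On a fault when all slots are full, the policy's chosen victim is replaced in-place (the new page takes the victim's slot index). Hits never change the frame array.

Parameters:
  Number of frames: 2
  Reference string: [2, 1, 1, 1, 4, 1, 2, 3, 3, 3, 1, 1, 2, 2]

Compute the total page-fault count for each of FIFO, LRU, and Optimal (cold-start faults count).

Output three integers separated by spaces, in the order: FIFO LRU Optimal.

--- FIFO ---
  step 0: ref 2 -> FAULT, frames=[2,-] (faults so far: 1)
  step 1: ref 1 -> FAULT, frames=[2,1] (faults so far: 2)
  step 2: ref 1 -> HIT, frames=[2,1] (faults so far: 2)
  step 3: ref 1 -> HIT, frames=[2,1] (faults so far: 2)
  step 4: ref 4 -> FAULT, evict 2, frames=[4,1] (faults so far: 3)
  step 5: ref 1 -> HIT, frames=[4,1] (faults so far: 3)
  step 6: ref 2 -> FAULT, evict 1, frames=[4,2] (faults so far: 4)
  step 7: ref 3 -> FAULT, evict 4, frames=[3,2] (faults so far: 5)
  step 8: ref 3 -> HIT, frames=[3,2] (faults so far: 5)
  step 9: ref 3 -> HIT, frames=[3,2] (faults so far: 5)
  step 10: ref 1 -> FAULT, evict 2, frames=[3,1] (faults so far: 6)
  step 11: ref 1 -> HIT, frames=[3,1] (faults so far: 6)
  step 12: ref 2 -> FAULT, evict 3, frames=[2,1] (faults so far: 7)
  step 13: ref 2 -> HIT, frames=[2,1] (faults so far: 7)
  FIFO total faults: 7
--- LRU ---
  step 0: ref 2 -> FAULT, frames=[2,-] (faults so far: 1)
  step 1: ref 1 -> FAULT, frames=[2,1] (faults so far: 2)
  step 2: ref 1 -> HIT, frames=[2,1] (faults so far: 2)
  step 3: ref 1 -> HIT, frames=[2,1] (faults so far: 2)
  step 4: ref 4 -> FAULT, evict 2, frames=[4,1] (faults so far: 3)
  step 5: ref 1 -> HIT, frames=[4,1] (faults so far: 3)
  step 6: ref 2 -> FAULT, evict 4, frames=[2,1] (faults so far: 4)
  step 7: ref 3 -> FAULT, evict 1, frames=[2,3] (faults so far: 5)
  step 8: ref 3 -> HIT, frames=[2,3] (faults so far: 5)
  step 9: ref 3 -> HIT, frames=[2,3] (faults so far: 5)
  step 10: ref 1 -> FAULT, evict 2, frames=[1,3] (faults so far: 6)
  step 11: ref 1 -> HIT, frames=[1,3] (faults so far: 6)
  step 12: ref 2 -> FAULT, evict 3, frames=[1,2] (faults so far: 7)
  step 13: ref 2 -> HIT, frames=[1,2] (faults so far: 7)
  LRU total faults: 7
--- Optimal ---
  step 0: ref 2 -> FAULT, frames=[2,-] (faults so far: 1)
  step 1: ref 1 -> FAULT, frames=[2,1] (faults so far: 2)
  step 2: ref 1 -> HIT, frames=[2,1] (faults so far: 2)
  step 3: ref 1 -> HIT, frames=[2,1] (faults so far: 2)
  step 4: ref 4 -> FAULT, evict 2, frames=[4,1] (faults so far: 3)
  step 5: ref 1 -> HIT, frames=[4,1] (faults so far: 3)
  step 6: ref 2 -> FAULT, evict 4, frames=[2,1] (faults so far: 4)
  step 7: ref 3 -> FAULT, evict 2, frames=[3,1] (faults so far: 5)
  step 8: ref 3 -> HIT, frames=[3,1] (faults so far: 5)
  step 9: ref 3 -> HIT, frames=[3,1] (faults so far: 5)
  step 10: ref 1 -> HIT, frames=[3,1] (faults so far: 5)
  step 11: ref 1 -> HIT, frames=[3,1] (faults so far: 5)
  step 12: ref 2 -> FAULT, evict 1, frames=[3,2] (faults so far: 6)
  step 13: ref 2 -> HIT, frames=[3,2] (faults so far: 6)
  Optimal total faults: 6

Answer: 7 7 6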